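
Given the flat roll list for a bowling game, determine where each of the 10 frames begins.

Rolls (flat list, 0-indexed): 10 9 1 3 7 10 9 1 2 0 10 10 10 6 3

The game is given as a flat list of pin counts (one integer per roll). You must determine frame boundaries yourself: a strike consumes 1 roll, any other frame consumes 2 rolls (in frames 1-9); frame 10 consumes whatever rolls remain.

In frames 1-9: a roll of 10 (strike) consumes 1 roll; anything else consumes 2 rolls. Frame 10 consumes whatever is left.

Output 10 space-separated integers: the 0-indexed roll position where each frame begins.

Answer: 0 1 3 5 6 8 10 11 12 13

Derivation:
Frame 1 starts at roll index 0: roll=10 (strike), consumes 1 roll
Frame 2 starts at roll index 1: rolls=9,1 (sum=10), consumes 2 rolls
Frame 3 starts at roll index 3: rolls=3,7 (sum=10), consumes 2 rolls
Frame 4 starts at roll index 5: roll=10 (strike), consumes 1 roll
Frame 5 starts at roll index 6: rolls=9,1 (sum=10), consumes 2 rolls
Frame 6 starts at roll index 8: rolls=2,0 (sum=2), consumes 2 rolls
Frame 7 starts at roll index 10: roll=10 (strike), consumes 1 roll
Frame 8 starts at roll index 11: roll=10 (strike), consumes 1 roll
Frame 9 starts at roll index 12: roll=10 (strike), consumes 1 roll
Frame 10 starts at roll index 13: 2 remaining rolls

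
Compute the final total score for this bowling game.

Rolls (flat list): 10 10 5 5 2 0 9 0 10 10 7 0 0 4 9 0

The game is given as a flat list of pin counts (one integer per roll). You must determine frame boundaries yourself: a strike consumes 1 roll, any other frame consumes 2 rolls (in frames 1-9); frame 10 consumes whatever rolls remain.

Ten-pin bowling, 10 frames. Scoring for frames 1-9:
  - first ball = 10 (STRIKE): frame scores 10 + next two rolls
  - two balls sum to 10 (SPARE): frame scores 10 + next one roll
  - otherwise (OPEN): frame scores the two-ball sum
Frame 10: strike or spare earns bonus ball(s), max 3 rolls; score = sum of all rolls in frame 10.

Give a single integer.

Frame 1: STRIKE. 10 + next two rolls (10+5) = 25. Cumulative: 25
Frame 2: STRIKE. 10 + next two rolls (5+5) = 20. Cumulative: 45
Frame 3: SPARE (5+5=10). 10 + next roll (2) = 12. Cumulative: 57
Frame 4: OPEN (2+0=2). Cumulative: 59
Frame 5: OPEN (9+0=9). Cumulative: 68
Frame 6: STRIKE. 10 + next two rolls (10+7) = 27. Cumulative: 95
Frame 7: STRIKE. 10 + next two rolls (7+0) = 17. Cumulative: 112
Frame 8: OPEN (7+0=7). Cumulative: 119
Frame 9: OPEN (0+4=4). Cumulative: 123
Frame 10: OPEN. Sum of all frame-10 rolls (9+0) = 9. Cumulative: 132

Answer: 132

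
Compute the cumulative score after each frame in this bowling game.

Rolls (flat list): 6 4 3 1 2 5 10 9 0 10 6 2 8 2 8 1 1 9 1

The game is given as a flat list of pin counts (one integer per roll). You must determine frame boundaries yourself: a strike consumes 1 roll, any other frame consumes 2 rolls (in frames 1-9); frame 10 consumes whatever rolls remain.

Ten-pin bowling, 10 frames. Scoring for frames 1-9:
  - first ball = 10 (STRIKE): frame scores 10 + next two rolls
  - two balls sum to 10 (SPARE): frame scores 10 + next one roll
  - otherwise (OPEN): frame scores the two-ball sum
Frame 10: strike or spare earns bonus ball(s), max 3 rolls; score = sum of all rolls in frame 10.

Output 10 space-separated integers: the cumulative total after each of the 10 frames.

Frame 1: SPARE (6+4=10). 10 + next roll (3) = 13. Cumulative: 13
Frame 2: OPEN (3+1=4). Cumulative: 17
Frame 3: OPEN (2+5=7). Cumulative: 24
Frame 4: STRIKE. 10 + next two rolls (9+0) = 19. Cumulative: 43
Frame 5: OPEN (9+0=9). Cumulative: 52
Frame 6: STRIKE. 10 + next two rolls (6+2) = 18. Cumulative: 70
Frame 7: OPEN (6+2=8). Cumulative: 78
Frame 8: SPARE (8+2=10). 10 + next roll (8) = 18. Cumulative: 96
Frame 9: OPEN (8+1=9). Cumulative: 105
Frame 10: SPARE. Sum of all frame-10 rolls (1+9+1) = 11. Cumulative: 116

Answer: 13 17 24 43 52 70 78 96 105 116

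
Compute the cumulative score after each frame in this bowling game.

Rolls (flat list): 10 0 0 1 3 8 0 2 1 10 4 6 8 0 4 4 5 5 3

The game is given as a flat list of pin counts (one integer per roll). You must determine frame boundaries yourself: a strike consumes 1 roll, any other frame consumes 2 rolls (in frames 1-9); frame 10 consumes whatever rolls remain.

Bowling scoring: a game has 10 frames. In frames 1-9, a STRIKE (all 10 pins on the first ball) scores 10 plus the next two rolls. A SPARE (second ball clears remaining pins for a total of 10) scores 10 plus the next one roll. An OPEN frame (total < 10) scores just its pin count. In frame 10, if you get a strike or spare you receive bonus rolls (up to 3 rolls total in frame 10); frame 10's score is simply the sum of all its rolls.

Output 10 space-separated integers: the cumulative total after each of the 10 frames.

Frame 1: STRIKE. 10 + next two rolls (0+0) = 10. Cumulative: 10
Frame 2: OPEN (0+0=0). Cumulative: 10
Frame 3: OPEN (1+3=4). Cumulative: 14
Frame 4: OPEN (8+0=8). Cumulative: 22
Frame 5: OPEN (2+1=3). Cumulative: 25
Frame 6: STRIKE. 10 + next two rolls (4+6) = 20. Cumulative: 45
Frame 7: SPARE (4+6=10). 10 + next roll (8) = 18. Cumulative: 63
Frame 8: OPEN (8+0=8). Cumulative: 71
Frame 9: OPEN (4+4=8). Cumulative: 79
Frame 10: SPARE. Sum of all frame-10 rolls (5+5+3) = 13. Cumulative: 92

Answer: 10 10 14 22 25 45 63 71 79 92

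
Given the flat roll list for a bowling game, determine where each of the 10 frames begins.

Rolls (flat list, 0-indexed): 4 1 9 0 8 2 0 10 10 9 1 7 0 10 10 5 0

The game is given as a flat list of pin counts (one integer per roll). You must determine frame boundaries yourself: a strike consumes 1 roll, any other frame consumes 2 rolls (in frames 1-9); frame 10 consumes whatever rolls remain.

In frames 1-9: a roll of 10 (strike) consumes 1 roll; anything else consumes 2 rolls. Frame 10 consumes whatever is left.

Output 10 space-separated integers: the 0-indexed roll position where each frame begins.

Answer: 0 2 4 6 8 9 11 13 14 15

Derivation:
Frame 1 starts at roll index 0: rolls=4,1 (sum=5), consumes 2 rolls
Frame 2 starts at roll index 2: rolls=9,0 (sum=9), consumes 2 rolls
Frame 3 starts at roll index 4: rolls=8,2 (sum=10), consumes 2 rolls
Frame 4 starts at roll index 6: rolls=0,10 (sum=10), consumes 2 rolls
Frame 5 starts at roll index 8: roll=10 (strike), consumes 1 roll
Frame 6 starts at roll index 9: rolls=9,1 (sum=10), consumes 2 rolls
Frame 7 starts at roll index 11: rolls=7,0 (sum=7), consumes 2 rolls
Frame 8 starts at roll index 13: roll=10 (strike), consumes 1 roll
Frame 9 starts at roll index 14: roll=10 (strike), consumes 1 roll
Frame 10 starts at roll index 15: 2 remaining rolls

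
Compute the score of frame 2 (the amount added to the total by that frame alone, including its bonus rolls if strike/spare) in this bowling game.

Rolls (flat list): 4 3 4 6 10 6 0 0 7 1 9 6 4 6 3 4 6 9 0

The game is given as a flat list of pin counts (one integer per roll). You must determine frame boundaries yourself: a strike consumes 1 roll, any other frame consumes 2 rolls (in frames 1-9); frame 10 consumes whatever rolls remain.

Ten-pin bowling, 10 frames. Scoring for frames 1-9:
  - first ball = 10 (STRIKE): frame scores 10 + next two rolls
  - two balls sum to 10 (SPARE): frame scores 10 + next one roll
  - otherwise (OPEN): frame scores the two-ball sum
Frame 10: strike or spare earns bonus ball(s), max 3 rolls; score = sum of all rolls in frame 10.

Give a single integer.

Frame 1: OPEN (4+3=7). Cumulative: 7
Frame 2: SPARE (4+6=10). 10 + next roll (10) = 20. Cumulative: 27
Frame 3: STRIKE. 10 + next two rolls (6+0) = 16. Cumulative: 43
Frame 4: OPEN (6+0=6). Cumulative: 49

Answer: 20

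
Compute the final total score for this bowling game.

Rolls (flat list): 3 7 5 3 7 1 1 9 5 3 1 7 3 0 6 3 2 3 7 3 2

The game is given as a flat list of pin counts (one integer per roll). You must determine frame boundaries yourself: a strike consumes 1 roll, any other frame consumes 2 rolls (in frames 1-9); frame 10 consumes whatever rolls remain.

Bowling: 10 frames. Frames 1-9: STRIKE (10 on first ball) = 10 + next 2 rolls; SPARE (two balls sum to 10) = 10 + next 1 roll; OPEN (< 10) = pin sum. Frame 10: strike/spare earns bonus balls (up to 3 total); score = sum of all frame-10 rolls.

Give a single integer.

Frame 1: SPARE (3+7=10). 10 + next roll (5) = 15. Cumulative: 15
Frame 2: OPEN (5+3=8). Cumulative: 23
Frame 3: OPEN (7+1=8). Cumulative: 31
Frame 4: SPARE (1+9=10). 10 + next roll (5) = 15. Cumulative: 46
Frame 5: OPEN (5+3=8). Cumulative: 54
Frame 6: OPEN (1+7=8). Cumulative: 62
Frame 7: OPEN (3+0=3). Cumulative: 65
Frame 8: OPEN (6+3=9). Cumulative: 74
Frame 9: OPEN (2+3=5). Cumulative: 79
Frame 10: SPARE. Sum of all frame-10 rolls (7+3+2) = 12. Cumulative: 91

Answer: 91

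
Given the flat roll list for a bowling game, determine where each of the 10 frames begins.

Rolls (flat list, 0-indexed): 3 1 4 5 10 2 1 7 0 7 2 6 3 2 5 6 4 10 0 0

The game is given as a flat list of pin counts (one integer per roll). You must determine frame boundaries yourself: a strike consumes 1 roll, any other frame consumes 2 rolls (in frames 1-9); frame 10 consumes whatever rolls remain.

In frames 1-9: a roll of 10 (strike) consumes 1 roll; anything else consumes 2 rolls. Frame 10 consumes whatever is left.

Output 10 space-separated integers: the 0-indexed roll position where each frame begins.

Frame 1 starts at roll index 0: rolls=3,1 (sum=4), consumes 2 rolls
Frame 2 starts at roll index 2: rolls=4,5 (sum=9), consumes 2 rolls
Frame 3 starts at roll index 4: roll=10 (strike), consumes 1 roll
Frame 4 starts at roll index 5: rolls=2,1 (sum=3), consumes 2 rolls
Frame 5 starts at roll index 7: rolls=7,0 (sum=7), consumes 2 rolls
Frame 6 starts at roll index 9: rolls=7,2 (sum=9), consumes 2 rolls
Frame 7 starts at roll index 11: rolls=6,3 (sum=9), consumes 2 rolls
Frame 8 starts at roll index 13: rolls=2,5 (sum=7), consumes 2 rolls
Frame 9 starts at roll index 15: rolls=6,4 (sum=10), consumes 2 rolls
Frame 10 starts at roll index 17: 3 remaining rolls

Answer: 0 2 4 5 7 9 11 13 15 17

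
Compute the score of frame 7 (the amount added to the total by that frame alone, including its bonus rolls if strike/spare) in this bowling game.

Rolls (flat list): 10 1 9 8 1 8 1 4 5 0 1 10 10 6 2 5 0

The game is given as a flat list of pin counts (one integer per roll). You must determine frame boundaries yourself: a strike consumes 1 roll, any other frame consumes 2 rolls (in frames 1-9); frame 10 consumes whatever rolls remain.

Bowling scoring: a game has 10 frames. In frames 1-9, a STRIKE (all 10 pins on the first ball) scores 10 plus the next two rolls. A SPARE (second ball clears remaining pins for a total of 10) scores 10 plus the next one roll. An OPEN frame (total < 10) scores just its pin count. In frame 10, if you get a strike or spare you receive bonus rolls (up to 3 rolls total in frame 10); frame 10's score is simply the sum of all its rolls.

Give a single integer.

Frame 1: STRIKE. 10 + next two rolls (1+9) = 20. Cumulative: 20
Frame 2: SPARE (1+9=10). 10 + next roll (8) = 18. Cumulative: 38
Frame 3: OPEN (8+1=9). Cumulative: 47
Frame 4: OPEN (8+1=9). Cumulative: 56
Frame 5: OPEN (4+5=9). Cumulative: 65
Frame 6: OPEN (0+1=1). Cumulative: 66
Frame 7: STRIKE. 10 + next two rolls (10+6) = 26. Cumulative: 92
Frame 8: STRIKE. 10 + next two rolls (6+2) = 18. Cumulative: 110
Frame 9: OPEN (6+2=8). Cumulative: 118

Answer: 26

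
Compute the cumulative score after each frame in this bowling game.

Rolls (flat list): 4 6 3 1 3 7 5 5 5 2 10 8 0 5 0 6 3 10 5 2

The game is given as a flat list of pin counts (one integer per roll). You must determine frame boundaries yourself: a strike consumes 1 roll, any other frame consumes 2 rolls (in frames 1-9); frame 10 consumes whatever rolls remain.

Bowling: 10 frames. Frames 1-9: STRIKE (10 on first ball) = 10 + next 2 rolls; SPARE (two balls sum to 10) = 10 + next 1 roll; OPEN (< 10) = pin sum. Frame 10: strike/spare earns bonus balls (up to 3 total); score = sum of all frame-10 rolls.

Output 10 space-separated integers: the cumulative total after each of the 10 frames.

Answer: 13 17 32 47 54 72 80 85 94 111

Derivation:
Frame 1: SPARE (4+6=10). 10 + next roll (3) = 13. Cumulative: 13
Frame 2: OPEN (3+1=4). Cumulative: 17
Frame 3: SPARE (3+7=10). 10 + next roll (5) = 15. Cumulative: 32
Frame 4: SPARE (5+5=10). 10 + next roll (5) = 15. Cumulative: 47
Frame 5: OPEN (5+2=7). Cumulative: 54
Frame 6: STRIKE. 10 + next two rolls (8+0) = 18. Cumulative: 72
Frame 7: OPEN (8+0=8). Cumulative: 80
Frame 8: OPEN (5+0=5). Cumulative: 85
Frame 9: OPEN (6+3=9). Cumulative: 94
Frame 10: STRIKE. Sum of all frame-10 rolls (10+5+2) = 17. Cumulative: 111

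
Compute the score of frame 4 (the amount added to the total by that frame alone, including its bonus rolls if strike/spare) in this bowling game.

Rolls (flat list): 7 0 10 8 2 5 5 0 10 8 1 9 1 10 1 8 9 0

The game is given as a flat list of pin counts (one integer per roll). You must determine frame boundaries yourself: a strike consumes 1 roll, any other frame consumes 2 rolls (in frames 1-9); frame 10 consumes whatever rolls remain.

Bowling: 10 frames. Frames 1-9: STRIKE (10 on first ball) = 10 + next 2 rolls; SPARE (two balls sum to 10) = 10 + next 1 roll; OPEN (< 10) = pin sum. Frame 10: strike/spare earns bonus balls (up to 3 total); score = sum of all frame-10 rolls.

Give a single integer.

Answer: 10

Derivation:
Frame 1: OPEN (7+0=7). Cumulative: 7
Frame 2: STRIKE. 10 + next two rolls (8+2) = 20. Cumulative: 27
Frame 3: SPARE (8+2=10). 10 + next roll (5) = 15. Cumulative: 42
Frame 4: SPARE (5+5=10). 10 + next roll (0) = 10. Cumulative: 52
Frame 5: SPARE (0+10=10). 10 + next roll (8) = 18. Cumulative: 70
Frame 6: OPEN (8+1=9). Cumulative: 79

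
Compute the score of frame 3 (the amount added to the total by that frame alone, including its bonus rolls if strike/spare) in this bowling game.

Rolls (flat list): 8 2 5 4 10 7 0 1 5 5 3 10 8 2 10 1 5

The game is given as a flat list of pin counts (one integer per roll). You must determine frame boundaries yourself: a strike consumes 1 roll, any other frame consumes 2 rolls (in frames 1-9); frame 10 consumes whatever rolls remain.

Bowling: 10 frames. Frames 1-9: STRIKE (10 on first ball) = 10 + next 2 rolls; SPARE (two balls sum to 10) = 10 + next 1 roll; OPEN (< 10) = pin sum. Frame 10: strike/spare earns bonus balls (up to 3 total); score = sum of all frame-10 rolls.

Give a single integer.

Answer: 17

Derivation:
Frame 1: SPARE (8+2=10). 10 + next roll (5) = 15. Cumulative: 15
Frame 2: OPEN (5+4=9). Cumulative: 24
Frame 3: STRIKE. 10 + next two rolls (7+0) = 17. Cumulative: 41
Frame 4: OPEN (7+0=7). Cumulative: 48
Frame 5: OPEN (1+5=6). Cumulative: 54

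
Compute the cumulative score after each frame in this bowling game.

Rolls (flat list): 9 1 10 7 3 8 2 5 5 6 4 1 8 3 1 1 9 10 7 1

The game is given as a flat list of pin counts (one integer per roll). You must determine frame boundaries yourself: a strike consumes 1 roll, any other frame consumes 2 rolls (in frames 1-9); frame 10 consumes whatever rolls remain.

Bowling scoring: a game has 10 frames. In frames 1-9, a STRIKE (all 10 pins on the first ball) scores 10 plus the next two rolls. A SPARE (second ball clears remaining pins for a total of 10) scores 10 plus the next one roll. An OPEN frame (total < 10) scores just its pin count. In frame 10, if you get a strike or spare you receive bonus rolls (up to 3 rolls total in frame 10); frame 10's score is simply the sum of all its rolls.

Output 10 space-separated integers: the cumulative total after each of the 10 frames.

Frame 1: SPARE (9+1=10). 10 + next roll (10) = 20. Cumulative: 20
Frame 2: STRIKE. 10 + next two rolls (7+3) = 20. Cumulative: 40
Frame 3: SPARE (7+3=10). 10 + next roll (8) = 18. Cumulative: 58
Frame 4: SPARE (8+2=10). 10 + next roll (5) = 15. Cumulative: 73
Frame 5: SPARE (5+5=10). 10 + next roll (6) = 16. Cumulative: 89
Frame 6: SPARE (6+4=10). 10 + next roll (1) = 11. Cumulative: 100
Frame 7: OPEN (1+8=9). Cumulative: 109
Frame 8: OPEN (3+1=4). Cumulative: 113
Frame 9: SPARE (1+9=10). 10 + next roll (10) = 20. Cumulative: 133
Frame 10: STRIKE. Sum of all frame-10 rolls (10+7+1) = 18. Cumulative: 151

Answer: 20 40 58 73 89 100 109 113 133 151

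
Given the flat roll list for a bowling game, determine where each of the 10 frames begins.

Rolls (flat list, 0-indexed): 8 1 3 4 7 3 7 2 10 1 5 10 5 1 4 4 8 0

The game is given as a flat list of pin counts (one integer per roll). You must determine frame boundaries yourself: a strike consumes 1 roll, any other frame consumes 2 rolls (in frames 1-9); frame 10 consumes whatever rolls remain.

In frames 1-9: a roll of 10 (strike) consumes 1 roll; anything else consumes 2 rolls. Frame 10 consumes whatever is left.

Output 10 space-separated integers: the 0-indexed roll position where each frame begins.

Answer: 0 2 4 6 8 9 11 12 14 16

Derivation:
Frame 1 starts at roll index 0: rolls=8,1 (sum=9), consumes 2 rolls
Frame 2 starts at roll index 2: rolls=3,4 (sum=7), consumes 2 rolls
Frame 3 starts at roll index 4: rolls=7,3 (sum=10), consumes 2 rolls
Frame 4 starts at roll index 6: rolls=7,2 (sum=9), consumes 2 rolls
Frame 5 starts at roll index 8: roll=10 (strike), consumes 1 roll
Frame 6 starts at roll index 9: rolls=1,5 (sum=6), consumes 2 rolls
Frame 7 starts at roll index 11: roll=10 (strike), consumes 1 roll
Frame 8 starts at roll index 12: rolls=5,1 (sum=6), consumes 2 rolls
Frame 9 starts at roll index 14: rolls=4,4 (sum=8), consumes 2 rolls
Frame 10 starts at roll index 16: 2 remaining rolls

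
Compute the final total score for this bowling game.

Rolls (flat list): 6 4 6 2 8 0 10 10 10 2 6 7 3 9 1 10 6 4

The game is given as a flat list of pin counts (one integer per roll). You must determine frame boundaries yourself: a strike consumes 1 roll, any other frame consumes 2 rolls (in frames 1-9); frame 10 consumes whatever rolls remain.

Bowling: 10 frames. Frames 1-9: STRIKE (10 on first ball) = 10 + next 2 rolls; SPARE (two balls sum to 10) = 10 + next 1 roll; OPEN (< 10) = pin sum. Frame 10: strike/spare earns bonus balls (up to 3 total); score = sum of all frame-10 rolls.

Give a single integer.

Answer: 169

Derivation:
Frame 1: SPARE (6+4=10). 10 + next roll (6) = 16. Cumulative: 16
Frame 2: OPEN (6+2=8). Cumulative: 24
Frame 3: OPEN (8+0=8). Cumulative: 32
Frame 4: STRIKE. 10 + next two rolls (10+10) = 30. Cumulative: 62
Frame 5: STRIKE. 10 + next two rolls (10+2) = 22. Cumulative: 84
Frame 6: STRIKE. 10 + next two rolls (2+6) = 18. Cumulative: 102
Frame 7: OPEN (2+6=8). Cumulative: 110
Frame 8: SPARE (7+3=10). 10 + next roll (9) = 19. Cumulative: 129
Frame 9: SPARE (9+1=10). 10 + next roll (10) = 20. Cumulative: 149
Frame 10: STRIKE. Sum of all frame-10 rolls (10+6+4) = 20. Cumulative: 169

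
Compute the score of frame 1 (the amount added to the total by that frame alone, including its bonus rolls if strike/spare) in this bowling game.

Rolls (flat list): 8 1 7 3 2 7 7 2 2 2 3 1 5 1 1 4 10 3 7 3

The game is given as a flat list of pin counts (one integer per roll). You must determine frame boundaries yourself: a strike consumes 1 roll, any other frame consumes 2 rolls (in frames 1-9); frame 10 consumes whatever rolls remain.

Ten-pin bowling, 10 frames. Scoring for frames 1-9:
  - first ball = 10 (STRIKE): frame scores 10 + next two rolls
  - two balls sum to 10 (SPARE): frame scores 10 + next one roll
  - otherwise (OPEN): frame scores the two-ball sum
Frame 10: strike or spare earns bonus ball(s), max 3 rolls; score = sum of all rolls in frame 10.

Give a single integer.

Answer: 9

Derivation:
Frame 1: OPEN (8+1=9). Cumulative: 9
Frame 2: SPARE (7+3=10). 10 + next roll (2) = 12. Cumulative: 21
Frame 3: OPEN (2+7=9). Cumulative: 30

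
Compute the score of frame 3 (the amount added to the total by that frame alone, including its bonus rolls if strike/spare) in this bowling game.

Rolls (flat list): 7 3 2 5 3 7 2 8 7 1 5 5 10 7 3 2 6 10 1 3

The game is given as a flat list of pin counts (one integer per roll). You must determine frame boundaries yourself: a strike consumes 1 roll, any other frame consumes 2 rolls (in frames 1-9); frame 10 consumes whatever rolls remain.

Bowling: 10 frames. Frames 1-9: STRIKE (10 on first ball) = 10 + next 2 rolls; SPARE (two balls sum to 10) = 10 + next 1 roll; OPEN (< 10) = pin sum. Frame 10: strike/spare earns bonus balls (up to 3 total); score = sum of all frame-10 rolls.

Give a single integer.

Answer: 12

Derivation:
Frame 1: SPARE (7+3=10). 10 + next roll (2) = 12. Cumulative: 12
Frame 2: OPEN (2+5=7). Cumulative: 19
Frame 3: SPARE (3+7=10). 10 + next roll (2) = 12. Cumulative: 31
Frame 4: SPARE (2+8=10). 10 + next roll (7) = 17. Cumulative: 48
Frame 5: OPEN (7+1=8). Cumulative: 56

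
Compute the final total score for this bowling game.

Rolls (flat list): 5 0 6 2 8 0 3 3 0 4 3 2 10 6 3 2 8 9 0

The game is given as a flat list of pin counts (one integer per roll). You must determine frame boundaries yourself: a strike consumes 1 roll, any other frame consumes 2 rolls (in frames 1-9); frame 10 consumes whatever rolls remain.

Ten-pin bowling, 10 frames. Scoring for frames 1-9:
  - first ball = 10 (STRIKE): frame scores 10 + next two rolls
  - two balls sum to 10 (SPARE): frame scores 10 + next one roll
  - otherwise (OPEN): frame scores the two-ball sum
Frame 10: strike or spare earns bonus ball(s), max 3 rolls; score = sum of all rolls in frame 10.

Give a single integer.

Answer: 92

Derivation:
Frame 1: OPEN (5+0=5). Cumulative: 5
Frame 2: OPEN (6+2=8). Cumulative: 13
Frame 3: OPEN (8+0=8). Cumulative: 21
Frame 4: OPEN (3+3=6). Cumulative: 27
Frame 5: OPEN (0+4=4). Cumulative: 31
Frame 6: OPEN (3+2=5). Cumulative: 36
Frame 7: STRIKE. 10 + next two rolls (6+3) = 19. Cumulative: 55
Frame 8: OPEN (6+3=9). Cumulative: 64
Frame 9: SPARE (2+8=10). 10 + next roll (9) = 19. Cumulative: 83
Frame 10: OPEN. Sum of all frame-10 rolls (9+0) = 9. Cumulative: 92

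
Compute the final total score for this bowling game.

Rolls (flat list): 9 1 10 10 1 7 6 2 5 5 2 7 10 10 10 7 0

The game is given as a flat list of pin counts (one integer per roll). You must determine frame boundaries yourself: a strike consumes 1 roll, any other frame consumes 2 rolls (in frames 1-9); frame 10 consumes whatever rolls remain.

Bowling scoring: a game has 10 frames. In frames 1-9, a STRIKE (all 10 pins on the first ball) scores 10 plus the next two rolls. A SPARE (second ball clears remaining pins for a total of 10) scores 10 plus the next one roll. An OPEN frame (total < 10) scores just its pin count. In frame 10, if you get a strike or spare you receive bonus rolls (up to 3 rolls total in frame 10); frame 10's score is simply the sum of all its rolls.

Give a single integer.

Answer: 170

Derivation:
Frame 1: SPARE (9+1=10). 10 + next roll (10) = 20. Cumulative: 20
Frame 2: STRIKE. 10 + next two rolls (10+1) = 21. Cumulative: 41
Frame 3: STRIKE. 10 + next two rolls (1+7) = 18. Cumulative: 59
Frame 4: OPEN (1+7=8). Cumulative: 67
Frame 5: OPEN (6+2=8). Cumulative: 75
Frame 6: SPARE (5+5=10). 10 + next roll (2) = 12. Cumulative: 87
Frame 7: OPEN (2+7=9). Cumulative: 96
Frame 8: STRIKE. 10 + next two rolls (10+10) = 30. Cumulative: 126
Frame 9: STRIKE. 10 + next two rolls (10+7) = 27. Cumulative: 153
Frame 10: STRIKE. Sum of all frame-10 rolls (10+7+0) = 17. Cumulative: 170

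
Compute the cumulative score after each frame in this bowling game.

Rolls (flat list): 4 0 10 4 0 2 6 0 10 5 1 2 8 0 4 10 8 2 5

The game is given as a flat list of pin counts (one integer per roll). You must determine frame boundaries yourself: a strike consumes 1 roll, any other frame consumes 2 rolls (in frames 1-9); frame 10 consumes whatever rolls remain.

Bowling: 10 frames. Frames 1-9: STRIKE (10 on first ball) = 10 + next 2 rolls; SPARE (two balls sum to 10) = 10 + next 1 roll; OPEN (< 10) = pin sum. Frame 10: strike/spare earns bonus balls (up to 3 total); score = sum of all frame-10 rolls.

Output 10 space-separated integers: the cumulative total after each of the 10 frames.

Frame 1: OPEN (4+0=4). Cumulative: 4
Frame 2: STRIKE. 10 + next two rolls (4+0) = 14. Cumulative: 18
Frame 3: OPEN (4+0=4). Cumulative: 22
Frame 4: OPEN (2+6=8). Cumulative: 30
Frame 5: SPARE (0+10=10). 10 + next roll (5) = 15. Cumulative: 45
Frame 6: OPEN (5+1=6). Cumulative: 51
Frame 7: SPARE (2+8=10). 10 + next roll (0) = 10. Cumulative: 61
Frame 8: OPEN (0+4=4). Cumulative: 65
Frame 9: STRIKE. 10 + next two rolls (8+2) = 20. Cumulative: 85
Frame 10: SPARE. Sum of all frame-10 rolls (8+2+5) = 15. Cumulative: 100

Answer: 4 18 22 30 45 51 61 65 85 100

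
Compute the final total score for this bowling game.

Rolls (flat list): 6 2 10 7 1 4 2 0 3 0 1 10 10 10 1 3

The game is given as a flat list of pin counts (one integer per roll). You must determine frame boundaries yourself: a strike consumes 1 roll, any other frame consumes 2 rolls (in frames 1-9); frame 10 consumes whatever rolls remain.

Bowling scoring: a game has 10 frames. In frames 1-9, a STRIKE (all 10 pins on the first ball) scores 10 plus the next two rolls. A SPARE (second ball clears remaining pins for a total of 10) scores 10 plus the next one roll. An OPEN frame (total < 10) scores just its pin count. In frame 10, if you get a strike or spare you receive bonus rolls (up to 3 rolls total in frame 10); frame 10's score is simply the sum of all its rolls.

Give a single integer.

Frame 1: OPEN (6+2=8). Cumulative: 8
Frame 2: STRIKE. 10 + next two rolls (7+1) = 18. Cumulative: 26
Frame 3: OPEN (7+1=8). Cumulative: 34
Frame 4: OPEN (4+2=6). Cumulative: 40
Frame 5: OPEN (0+3=3). Cumulative: 43
Frame 6: OPEN (0+1=1). Cumulative: 44
Frame 7: STRIKE. 10 + next two rolls (10+10) = 30. Cumulative: 74
Frame 8: STRIKE. 10 + next two rolls (10+1) = 21. Cumulative: 95
Frame 9: STRIKE. 10 + next two rolls (1+3) = 14. Cumulative: 109
Frame 10: OPEN. Sum of all frame-10 rolls (1+3) = 4. Cumulative: 113

Answer: 113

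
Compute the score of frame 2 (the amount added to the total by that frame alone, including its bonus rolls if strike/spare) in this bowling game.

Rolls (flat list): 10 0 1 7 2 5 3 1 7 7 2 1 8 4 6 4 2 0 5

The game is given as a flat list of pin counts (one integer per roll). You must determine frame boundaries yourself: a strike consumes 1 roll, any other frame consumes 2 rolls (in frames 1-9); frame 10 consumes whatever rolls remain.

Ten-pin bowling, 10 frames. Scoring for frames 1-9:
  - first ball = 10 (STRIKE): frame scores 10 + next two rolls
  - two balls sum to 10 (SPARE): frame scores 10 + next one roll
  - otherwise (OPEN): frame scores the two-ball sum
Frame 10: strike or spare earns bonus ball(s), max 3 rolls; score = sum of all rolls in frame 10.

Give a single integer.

Frame 1: STRIKE. 10 + next two rolls (0+1) = 11. Cumulative: 11
Frame 2: OPEN (0+1=1). Cumulative: 12
Frame 3: OPEN (7+2=9). Cumulative: 21
Frame 4: OPEN (5+3=8). Cumulative: 29

Answer: 1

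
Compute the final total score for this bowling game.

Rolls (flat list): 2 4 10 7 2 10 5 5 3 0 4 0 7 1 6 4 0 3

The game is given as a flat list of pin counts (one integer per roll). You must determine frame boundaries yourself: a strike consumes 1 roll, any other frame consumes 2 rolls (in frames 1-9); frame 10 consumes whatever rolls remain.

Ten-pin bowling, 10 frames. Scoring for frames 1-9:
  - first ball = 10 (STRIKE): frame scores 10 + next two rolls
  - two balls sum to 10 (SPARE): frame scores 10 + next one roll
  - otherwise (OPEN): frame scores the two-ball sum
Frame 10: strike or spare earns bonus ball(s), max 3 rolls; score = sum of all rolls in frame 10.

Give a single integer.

Frame 1: OPEN (2+4=6). Cumulative: 6
Frame 2: STRIKE. 10 + next two rolls (7+2) = 19. Cumulative: 25
Frame 3: OPEN (7+2=9). Cumulative: 34
Frame 4: STRIKE. 10 + next two rolls (5+5) = 20. Cumulative: 54
Frame 5: SPARE (5+5=10). 10 + next roll (3) = 13. Cumulative: 67
Frame 6: OPEN (3+0=3). Cumulative: 70
Frame 7: OPEN (4+0=4). Cumulative: 74
Frame 8: OPEN (7+1=8). Cumulative: 82
Frame 9: SPARE (6+4=10). 10 + next roll (0) = 10. Cumulative: 92
Frame 10: OPEN. Sum of all frame-10 rolls (0+3) = 3. Cumulative: 95

Answer: 95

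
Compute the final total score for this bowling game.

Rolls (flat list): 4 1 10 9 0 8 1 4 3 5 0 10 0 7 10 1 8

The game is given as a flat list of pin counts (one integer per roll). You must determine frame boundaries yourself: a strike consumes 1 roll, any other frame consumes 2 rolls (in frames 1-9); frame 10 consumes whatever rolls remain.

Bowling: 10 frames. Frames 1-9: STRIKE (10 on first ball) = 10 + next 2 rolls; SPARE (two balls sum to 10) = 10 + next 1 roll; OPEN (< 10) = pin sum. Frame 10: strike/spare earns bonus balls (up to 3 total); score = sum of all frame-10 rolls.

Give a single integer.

Frame 1: OPEN (4+1=5). Cumulative: 5
Frame 2: STRIKE. 10 + next two rolls (9+0) = 19. Cumulative: 24
Frame 3: OPEN (9+0=9). Cumulative: 33
Frame 4: OPEN (8+1=9). Cumulative: 42
Frame 5: OPEN (4+3=7). Cumulative: 49
Frame 6: OPEN (5+0=5). Cumulative: 54
Frame 7: STRIKE. 10 + next two rolls (0+7) = 17. Cumulative: 71
Frame 8: OPEN (0+7=7). Cumulative: 78
Frame 9: STRIKE. 10 + next two rolls (1+8) = 19. Cumulative: 97
Frame 10: OPEN. Sum of all frame-10 rolls (1+8) = 9. Cumulative: 106

Answer: 106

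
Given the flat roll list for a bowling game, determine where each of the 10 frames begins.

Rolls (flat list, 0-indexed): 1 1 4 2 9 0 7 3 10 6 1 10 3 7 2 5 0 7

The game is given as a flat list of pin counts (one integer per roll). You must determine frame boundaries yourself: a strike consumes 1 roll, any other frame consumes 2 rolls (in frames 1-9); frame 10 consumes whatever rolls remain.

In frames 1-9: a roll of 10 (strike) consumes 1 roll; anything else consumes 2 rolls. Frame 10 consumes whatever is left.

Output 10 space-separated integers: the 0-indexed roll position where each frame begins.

Answer: 0 2 4 6 8 9 11 12 14 16

Derivation:
Frame 1 starts at roll index 0: rolls=1,1 (sum=2), consumes 2 rolls
Frame 2 starts at roll index 2: rolls=4,2 (sum=6), consumes 2 rolls
Frame 3 starts at roll index 4: rolls=9,0 (sum=9), consumes 2 rolls
Frame 4 starts at roll index 6: rolls=7,3 (sum=10), consumes 2 rolls
Frame 5 starts at roll index 8: roll=10 (strike), consumes 1 roll
Frame 6 starts at roll index 9: rolls=6,1 (sum=7), consumes 2 rolls
Frame 7 starts at roll index 11: roll=10 (strike), consumes 1 roll
Frame 8 starts at roll index 12: rolls=3,7 (sum=10), consumes 2 rolls
Frame 9 starts at roll index 14: rolls=2,5 (sum=7), consumes 2 rolls
Frame 10 starts at roll index 16: 2 remaining rolls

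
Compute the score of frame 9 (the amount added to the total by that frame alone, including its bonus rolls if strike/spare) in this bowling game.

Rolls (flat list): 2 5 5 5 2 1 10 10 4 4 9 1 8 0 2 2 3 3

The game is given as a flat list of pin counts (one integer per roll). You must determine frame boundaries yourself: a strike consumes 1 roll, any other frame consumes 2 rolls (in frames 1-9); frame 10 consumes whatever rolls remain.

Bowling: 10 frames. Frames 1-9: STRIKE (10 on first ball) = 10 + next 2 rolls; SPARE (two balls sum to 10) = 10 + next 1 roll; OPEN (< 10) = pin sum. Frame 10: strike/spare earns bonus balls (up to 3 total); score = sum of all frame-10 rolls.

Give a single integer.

Answer: 4

Derivation:
Frame 1: OPEN (2+5=7). Cumulative: 7
Frame 2: SPARE (5+5=10). 10 + next roll (2) = 12. Cumulative: 19
Frame 3: OPEN (2+1=3). Cumulative: 22
Frame 4: STRIKE. 10 + next two rolls (10+4) = 24. Cumulative: 46
Frame 5: STRIKE. 10 + next two rolls (4+4) = 18. Cumulative: 64
Frame 6: OPEN (4+4=8). Cumulative: 72
Frame 7: SPARE (9+1=10). 10 + next roll (8) = 18. Cumulative: 90
Frame 8: OPEN (8+0=8). Cumulative: 98
Frame 9: OPEN (2+2=4). Cumulative: 102
Frame 10: OPEN. Sum of all frame-10 rolls (3+3) = 6. Cumulative: 108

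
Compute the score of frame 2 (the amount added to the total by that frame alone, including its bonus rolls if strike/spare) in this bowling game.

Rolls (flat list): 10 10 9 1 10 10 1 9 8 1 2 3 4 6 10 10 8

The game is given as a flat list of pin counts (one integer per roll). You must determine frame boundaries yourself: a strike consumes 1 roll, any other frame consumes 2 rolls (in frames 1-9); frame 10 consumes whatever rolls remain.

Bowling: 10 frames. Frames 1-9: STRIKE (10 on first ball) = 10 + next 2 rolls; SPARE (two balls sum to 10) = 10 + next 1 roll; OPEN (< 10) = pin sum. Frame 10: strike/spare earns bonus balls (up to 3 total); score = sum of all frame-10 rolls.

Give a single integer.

Answer: 20

Derivation:
Frame 1: STRIKE. 10 + next two rolls (10+9) = 29. Cumulative: 29
Frame 2: STRIKE. 10 + next two rolls (9+1) = 20. Cumulative: 49
Frame 3: SPARE (9+1=10). 10 + next roll (10) = 20. Cumulative: 69
Frame 4: STRIKE. 10 + next two rolls (10+1) = 21. Cumulative: 90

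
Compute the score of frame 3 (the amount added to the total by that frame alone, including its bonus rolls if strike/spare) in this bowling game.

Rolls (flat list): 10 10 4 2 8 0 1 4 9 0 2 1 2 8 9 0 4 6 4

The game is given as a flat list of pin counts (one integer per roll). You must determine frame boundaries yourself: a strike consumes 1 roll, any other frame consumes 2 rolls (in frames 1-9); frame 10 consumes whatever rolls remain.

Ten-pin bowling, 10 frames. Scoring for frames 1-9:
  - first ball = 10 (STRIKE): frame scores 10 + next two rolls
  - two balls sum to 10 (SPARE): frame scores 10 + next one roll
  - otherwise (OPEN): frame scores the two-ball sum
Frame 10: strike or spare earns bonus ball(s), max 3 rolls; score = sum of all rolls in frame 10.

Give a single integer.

Answer: 6

Derivation:
Frame 1: STRIKE. 10 + next two rolls (10+4) = 24. Cumulative: 24
Frame 2: STRIKE. 10 + next two rolls (4+2) = 16. Cumulative: 40
Frame 3: OPEN (4+2=6). Cumulative: 46
Frame 4: OPEN (8+0=8). Cumulative: 54
Frame 5: OPEN (1+4=5). Cumulative: 59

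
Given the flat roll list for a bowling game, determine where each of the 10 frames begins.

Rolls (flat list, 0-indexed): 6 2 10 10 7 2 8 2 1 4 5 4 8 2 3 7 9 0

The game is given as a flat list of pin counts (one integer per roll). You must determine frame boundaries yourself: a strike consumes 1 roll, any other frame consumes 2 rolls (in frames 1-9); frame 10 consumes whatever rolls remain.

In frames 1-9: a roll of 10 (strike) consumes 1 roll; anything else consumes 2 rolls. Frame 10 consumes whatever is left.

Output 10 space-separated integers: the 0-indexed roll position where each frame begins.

Answer: 0 2 3 4 6 8 10 12 14 16

Derivation:
Frame 1 starts at roll index 0: rolls=6,2 (sum=8), consumes 2 rolls
Frame 2 starts at roll index 2: roll=10 (strike), consumes 1 roll
Frame 3 starts at roll index 3: roll=10 (strike), consumes 1 roll
Frame 4 starts at roll index 4: rolls=7,2 (sum=9), consumes 2 rolls
Frame 5 starts at roll index 6: rolls=8,2 (sum=10), consumes 2 rolls
Frame 6 starts at roll index 8: rolls=1,4 (sum=5), consumes 2 rolls
Frame 7 starts at roll index 10: rolls=5,4 (sum=9), consumes 2 rolls
Frame 8 starts at roll index 12: rolls=8,2 (sum=10), consumes 2 rolls
Frame 9 starts at roll index 14: rolls=3,7 (sum=10), consumes 2 rolls
Frame 10 starts at roll index 16: 2 remaining rolls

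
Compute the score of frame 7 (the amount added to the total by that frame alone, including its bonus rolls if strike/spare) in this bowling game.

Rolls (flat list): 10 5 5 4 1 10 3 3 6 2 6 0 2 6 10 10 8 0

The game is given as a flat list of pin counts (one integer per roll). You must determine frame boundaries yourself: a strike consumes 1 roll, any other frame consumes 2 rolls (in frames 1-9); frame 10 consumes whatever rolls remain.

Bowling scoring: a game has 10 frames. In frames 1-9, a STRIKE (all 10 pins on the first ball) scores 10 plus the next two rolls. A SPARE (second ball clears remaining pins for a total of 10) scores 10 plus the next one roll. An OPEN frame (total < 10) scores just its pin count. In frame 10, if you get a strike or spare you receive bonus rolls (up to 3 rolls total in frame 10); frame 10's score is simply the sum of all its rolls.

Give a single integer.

Frame 1: STRIKE. 10 + next two rolls (5+5) = 20. Cumulative: 20
Frame 2: SPARE (5+5=10). 10 + next roll (4) = 14. Cumulative: 34
Frame 3: OPEN (4+1=5). Cumulative: 39
Frame 4: STRIKE. 10 + next two rolls (3+3) = 16. Cumulative: 55
Frame 5: OPEN (3+3=6). Cumulative: 61
Frame 6: OPEN (6+2=8). Cumulative: 69
Frame 7: OPEN (6+0=6). Cumulative: 75
Frame 8: OPEN (2+6=8). Cumulative: 83
Frame 9: STRIKE. 10 + next two rolls (10+8) = 28. Cumulative: 111

Answer: 6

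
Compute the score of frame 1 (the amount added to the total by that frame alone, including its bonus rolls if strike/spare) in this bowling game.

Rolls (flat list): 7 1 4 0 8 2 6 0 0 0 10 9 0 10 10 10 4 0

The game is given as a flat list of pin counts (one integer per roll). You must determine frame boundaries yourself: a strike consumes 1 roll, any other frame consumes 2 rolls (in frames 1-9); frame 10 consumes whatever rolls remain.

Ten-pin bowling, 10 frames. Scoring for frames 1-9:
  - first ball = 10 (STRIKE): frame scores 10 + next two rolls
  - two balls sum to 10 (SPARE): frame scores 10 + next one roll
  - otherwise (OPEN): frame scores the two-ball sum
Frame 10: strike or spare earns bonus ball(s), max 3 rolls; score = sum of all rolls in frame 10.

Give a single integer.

Frame 1: OPEN (7+1=8). Cumulative: 8
Frame 2: OPEN (4+0=4). Cumulative: 12
Frame 3: SPARE (8+2=10). 10 + next roll (6) = 16. Cumulative: 28

Answer: 8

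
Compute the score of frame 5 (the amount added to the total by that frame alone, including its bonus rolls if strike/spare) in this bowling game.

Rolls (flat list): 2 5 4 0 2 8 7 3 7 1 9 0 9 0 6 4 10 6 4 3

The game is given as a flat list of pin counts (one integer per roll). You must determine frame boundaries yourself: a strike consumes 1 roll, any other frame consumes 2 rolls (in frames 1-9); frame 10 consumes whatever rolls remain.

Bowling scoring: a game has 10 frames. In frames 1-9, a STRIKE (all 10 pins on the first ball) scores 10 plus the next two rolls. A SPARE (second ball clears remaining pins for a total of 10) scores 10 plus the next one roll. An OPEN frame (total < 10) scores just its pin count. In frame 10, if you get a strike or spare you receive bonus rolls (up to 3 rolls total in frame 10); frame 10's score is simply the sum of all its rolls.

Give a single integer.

Frame 1: OPEN (2+5=7). Cumulative: 7
Frame 2: OPEN (4+0=4). Cumulative: 11
Frame 3: SPARE (2+8=10). 10 + next roll (7) = 17. Cumulative: 28
Frame 4: SPARE (7+3=10). 10 + next roll (7) = 17. Cumulative: 45
Frame 5: OPEN (7+1=8). Cumulative: 53
Frame 6: OPEN (9+0=9). Cumulative: 62
Frame 7: OPEN (9+0=9). Cumulative: 71

Answer: 8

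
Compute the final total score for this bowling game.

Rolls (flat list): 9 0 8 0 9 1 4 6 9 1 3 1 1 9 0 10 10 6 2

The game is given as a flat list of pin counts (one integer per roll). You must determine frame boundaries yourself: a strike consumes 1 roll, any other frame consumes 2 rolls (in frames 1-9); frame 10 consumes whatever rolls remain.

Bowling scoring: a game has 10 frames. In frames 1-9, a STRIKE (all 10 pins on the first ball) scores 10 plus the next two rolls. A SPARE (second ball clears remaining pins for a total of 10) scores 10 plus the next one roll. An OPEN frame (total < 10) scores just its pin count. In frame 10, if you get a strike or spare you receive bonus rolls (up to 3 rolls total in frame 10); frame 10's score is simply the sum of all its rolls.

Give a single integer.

Answer: 123

Derivation:
Frame 1: OPEN (9+0=9). Cumulative: 9
Frame 2: OPEN (8+0=8). Cumulative: 17
Frame 3: SPARE (9+1=10). 10 + next roll (4) = 14. Cumulative: 31
Frame 4: SPARE (4+6=10). 10 + next roll (9) = 19. Cumulative: 50
Frame 5: SPARE (9+1=10). 10 + next roll (3) = 13. Cumulative: 63
Frame 6: OPEN (3+1=4). Cumulative: 67
Frame 7: SPARE (1+9=10). 10 + next roll (0) = 10. Cumulative: 77
Frame 8: SPARE (0+10=10). 10 + next roll (10) = 20. Cumulative: 97
Frame 9: STRIKE. 10 + next two rolls (6+2) = 18. Cumulative: 115
Frame 10: OPEN. Sum of all frame-10 rolls (6+2) = 8. Cumulative: 123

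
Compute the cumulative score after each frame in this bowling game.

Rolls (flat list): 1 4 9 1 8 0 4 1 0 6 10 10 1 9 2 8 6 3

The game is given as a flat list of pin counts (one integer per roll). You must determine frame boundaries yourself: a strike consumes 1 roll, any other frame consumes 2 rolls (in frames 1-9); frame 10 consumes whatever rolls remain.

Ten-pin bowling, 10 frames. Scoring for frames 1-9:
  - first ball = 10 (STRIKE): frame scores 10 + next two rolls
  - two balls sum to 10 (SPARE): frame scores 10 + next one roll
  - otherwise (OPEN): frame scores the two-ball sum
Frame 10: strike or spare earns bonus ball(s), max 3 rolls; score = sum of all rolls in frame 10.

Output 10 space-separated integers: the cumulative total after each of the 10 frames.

Answer: 5 23 31 36 42 63 83 95 111 120

Derivation:
Frame 1: OPEN (1+4=5). Cumulative: 5
Frame 2: SPARE (9+1=10). 10 + next roll (8) = 18. Cumulative: 23
Frame 3: OPEN (8+0=8). Cumulative: 31
Frame 4: OPEN (4+1=5). Cumulative: 36
Frame 5: OPEN (0+6=6). Cumulative: 42
Frame 6: STRIKE. 10 + next two rolls (10+1) = 21. Cumulative: 63
Frame 7: STRIKE. 10 + next two rolls (1+9) = 20. Cumulative: 83
Frame 8: SPARE (1+9=10). 10 + next roll (2) = 12. Cumulative: 95
Frame 9: SPARE (2+8=10). 10 + next roll (6) = 16. Cumulative: 111
Frame 10: OPEN. Sum of all frame-10 rolls (6+3) = 9. Cumulative: 120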